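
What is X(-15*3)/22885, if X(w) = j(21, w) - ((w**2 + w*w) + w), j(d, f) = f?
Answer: -810/4577 ≈ -0.17697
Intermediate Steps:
X(w) = -2*w**2 (X(w) = w - ((w**2 + w*w) + w) = w - ((w**2 + w**2) + w) = w - (2*w**2 + w) = w - (w + 2*w**2) = w + (-w - 2*w**2) = -2*w**2)
X(-15*3)/22885 = -2*(-15*3)**2/22885 = -2*(-45)**2*(1/22885) = -2*2025*(1/22885) = -4050*1/22885 = -810/4577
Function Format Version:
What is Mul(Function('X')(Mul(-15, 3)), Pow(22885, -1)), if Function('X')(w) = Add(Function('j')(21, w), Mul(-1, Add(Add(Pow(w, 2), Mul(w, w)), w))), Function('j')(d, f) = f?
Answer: Rational(-810, 4577) ≈ -0.17697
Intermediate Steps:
Function('X')(w) = Mul(-2, Pow(w, 2)) (Function('X')(w) = Add(w, Mul(-1, Add(Add(Pow(w, 2), Mul(w, w)), w))) = Add(w, Mul(-1, Add(Add(Pow(w, 2), Pow(w, 2)), w))) = Add(w, Mul(-1, Add(Mul(2, Pow(w, 2)), w))) = Add(w, Mul(-1, Add(w, Mul(2, Pow(w, 2))))) = Add(w, Add(Mul(-1, w), Mul(-2, Pow(w, 2)))) = Mul(-2, Pow(w, 2)))
Mul(Function('X')(Mul(-15, 3)), Pow(22885, -1)) = Mul(Mul(-2, Pow(Mul(-15, 3), 2)), Pow(22885, -1)) = Mul(Mul(-2, Pow(-45, 2)), Rational(1, 22885)) = Mul(Mul(-2, 2025), Rational(1, 22885)) = Mul(-4050, Rational(1, 22885)) = Rational(-810, 4577)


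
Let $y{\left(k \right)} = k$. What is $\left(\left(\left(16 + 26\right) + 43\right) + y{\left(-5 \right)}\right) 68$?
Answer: $5440$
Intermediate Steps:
$\left(\left(\left(16 + 26\right) + 43\right) + y{\left(-5 \right)}\right) 68 = \left(\left(\left(16 + 26\right) + 43\right) - 5\right) 68 = \left(\left(42 + 43\right) - 5\right) 68 = \left(85 - 5\right) 68 = 80 \cdot 68 = 5440$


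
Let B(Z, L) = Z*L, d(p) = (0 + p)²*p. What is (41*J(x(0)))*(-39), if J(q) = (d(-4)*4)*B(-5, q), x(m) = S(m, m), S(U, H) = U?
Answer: 0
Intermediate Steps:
x(m) = m
d(p) = p³ (d(p) = p²*p = p³)
B(Z, L) = L*Z
J(q) = 1280*q (J(q) = ((-4)³*4)*(q*(-5)) = (-64*4)*(-5*q) = -(-1280)*q = 1280*q)
(41*J(x(0)))*(-39) = (41*(1280*0))*(-39) = (41*0)*(-39) = 0*(-39) = 0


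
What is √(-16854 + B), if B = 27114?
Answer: 6*√285 ≈ 101.29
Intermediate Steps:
√(-16854 + B) = √(-16854 + 27114) = √10260 = 6*√285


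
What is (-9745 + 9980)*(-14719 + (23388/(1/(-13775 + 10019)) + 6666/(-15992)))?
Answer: -165094300699075/7996 ≈ -2.0647e+10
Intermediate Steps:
(-9745 + 9980)*(-14719 + (23388/(1/(-13775 + 10019)) + 6666/(-15992))) = 235*(-14719 + (23388/(1/(-3756)) + 6666*(-1/15992))) = 235*(-14719 + (23388/(-1/3756) - 3333/7996)) = 235*(-14719 + (23388*(-3756) - 3333/7996)) = 235*(-14719 + (-87845328 - 3333/7996)) = 235*(-14719 - 702411246021/7996) = 235*(-702528939145/7996) = -165094300699075/7996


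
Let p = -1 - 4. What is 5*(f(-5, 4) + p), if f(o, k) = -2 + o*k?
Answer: -135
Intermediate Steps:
f(o, k) = -2 + k*o
p = -5
5*(f(-5, 4) + p) = 5*((-2 + 4*(-5)) - 5) = 5*((-2 - 20) - 5) = 5*(-22 - 5) = 5*(-27) = -135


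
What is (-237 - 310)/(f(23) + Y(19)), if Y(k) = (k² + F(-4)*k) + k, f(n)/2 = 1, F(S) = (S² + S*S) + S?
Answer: -547/914 ≈ -0.59847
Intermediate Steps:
F(S) = S + 2*S² (F(S) = (S² + S²) + S = 2*S² + S = S + 2*S²)
f(n) = 2 (f(n) = 2*1 = 2)
Y(k) = k² + 29*k (Y(k) = (k² + (-4*(1 + 2*(-4)))*k) + k = (k² + (-4*(1 - 8))*k) + k = (k² + (-4*(-7))*k) + k = (k² + 28*k) + k = k² + 29*k)
(-237 - 310)/(f(23) + Y(19)) = (-237 - 310)/(2 + 19*(29 + 19)) = -547/(2 + 19*48) = -547/(2 + 912) = -547/914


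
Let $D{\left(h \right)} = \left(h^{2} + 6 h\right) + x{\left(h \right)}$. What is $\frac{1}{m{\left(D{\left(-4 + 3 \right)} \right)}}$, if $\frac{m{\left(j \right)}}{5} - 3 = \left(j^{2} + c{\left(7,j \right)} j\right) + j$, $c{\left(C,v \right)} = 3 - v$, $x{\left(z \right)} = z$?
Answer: $- \frac{1}{105} \approx -0.0095238$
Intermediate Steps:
$D{\left(h \right)} = h^{2} + 7 h$ ($D{\left(h \right)} = \left(h^{2} + 6 h\right) + h = h^{2} + 7 h$)
$m{\left(j \right)} = 15 + 5 j + 5 j^{2} + 5 j \left(3 - j\right)$ ($m{\left(j \right)} = 15 + 5 \left(\left(j^{2} + \left(3 - j\right) j\right) + j\right) = 15 + 5 \left(\left(j^{2} + j \left(3 - j\right)\right) + j\right) = 15 + 5 \left(j + j^{2} + j \left(3 - j\right)\right) = 15 + \left(5 j + 5 j^{2} + 5 j \left(3 - j\right)\right) = 15 + 5 j + 5 j^{2} + 5 j \left(3 - j\right)$)
$\frac{1}{m{\left(D{\left(-4 + 3 \right)} \right)}} = \frac{1}{15 + 20 \left(-4 + 3\right) \left(7 + \left(-4 + 3\right)\right)} = \frac{1}{15 + 20 \left(- (7 - 1)\right)} = \frac{1}{15 + 20 \left(\left(-1\right) 6\right)} = \frac{1}{15 + 20 \left(-6\right)} = \frac{1}{15 - 120} = \frac{1}{-105} = - \frac{1}{105}$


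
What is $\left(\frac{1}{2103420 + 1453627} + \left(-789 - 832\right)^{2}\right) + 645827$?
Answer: $\frac{11643879528997}{3557047} \approx 3.2735 \cdot 10^{6}$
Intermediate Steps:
$\left(\frac{1}{2103420 + 1453627} + \left(-789 - 832\right)^{2}\right) + 645827 = \left(\frac{1}{3557047} + \left(-1621\right)^{2}\right) + 645827 = \left(\frac{1}{3557047} + 2627641\right) + 645827 = \frac{9346642536128}{3557047} + 645827 = \frac{11643879528997}{3557047}$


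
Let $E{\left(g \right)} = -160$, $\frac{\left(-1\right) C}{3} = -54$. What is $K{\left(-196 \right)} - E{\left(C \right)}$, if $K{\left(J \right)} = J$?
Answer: $-36$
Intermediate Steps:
$C = 162$ ($C = \left(-3\right) \left(-54\right) = 162$)
$K{\left(-196 \right)} - E{\left(C \right)} = -196 - -160 = -196 + 160 = -36$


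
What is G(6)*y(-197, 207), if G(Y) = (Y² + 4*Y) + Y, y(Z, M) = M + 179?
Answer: 25476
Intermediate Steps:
y(Z, M) = 179 + M
G(Y) = Y² + 5*Y
G(6)*y(-197, 207) = (6*(5 + 6))*(179 + 207) = (6*11)*386 = 66*386 = 25476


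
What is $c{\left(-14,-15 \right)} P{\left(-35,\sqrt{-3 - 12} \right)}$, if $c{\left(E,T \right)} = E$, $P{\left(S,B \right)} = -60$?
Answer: $840$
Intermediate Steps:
$c{\left(-14,-15 \right)} P{\left(-35,\sqrt{-3 - 12} \right)} = \left(-14\right) \left(-60\right) = 840$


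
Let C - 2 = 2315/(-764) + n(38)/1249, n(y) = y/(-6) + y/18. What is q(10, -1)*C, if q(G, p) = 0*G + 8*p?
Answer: 17751398/2147031 ≈ 8.2679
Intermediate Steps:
n(y) = -y/9 (n(y) = y*(-⅙) + y*(1/18) = -y/6 + y/18 = -y/9)
C = -8875699/8588124 (C = 2 + (2315/(-764) - ⅑*38/1249) = 2 + (2315*(-1/764) - 38/9*1/1249) = 2 + (-2315/764 - 38/11241) = 2 - 26051947/8588124 = -8875699/8588124 ≈ -1.0335)
q(G, p) = 8*p (q(G, p) = 0 + 8*p = 8*p)
q(10, -1)*C = (8*(-1))*(-8875699/8588124) = -8*(-8875699/8588124) = 17751398/2147031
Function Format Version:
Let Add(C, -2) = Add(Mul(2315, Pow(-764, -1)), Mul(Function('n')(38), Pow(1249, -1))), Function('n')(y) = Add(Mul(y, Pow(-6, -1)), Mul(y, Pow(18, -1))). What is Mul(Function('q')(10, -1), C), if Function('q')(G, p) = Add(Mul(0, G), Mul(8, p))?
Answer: Rational(17751398, 2147031) ≈ 8.2679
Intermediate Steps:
Function('n')(y) = Mul(Rational(-1, 9), y) (Function('n')(y) = Add(Mul(y, Rational(-1, 6)), Mul(y, Rational(1, 18))) = Add(Mul(Rational(-1, 6), y), Mul(Rational(1, 18), y)) = Mul(Rational(-1, 9), y))
C = Rational(-8875699, 8588124) (C = Add(2, Add(Mul(2315, Pow(-764, -1)), Mul(Mul(Rational(-1, 9), 38), Pow(1249, -1)))) = Add(2, Add(Mul(2315, Rational(-1, 764)), Mul(Rational(-38, 9), Rational(1, 1249)))) = Add(2, Add(Rational(-2315, 764), Rational(-38, 11241))) = Add(2, Rational(-26051947, 8588124)) = Rational(-8875699, 8588124) ≈ -1.0335)
Function('q')(G, p) = Mul(8, p) (Function('q')(G, p) = Add(0, Mul(8, p)) = Mul(8, p))
Mul(Function('q')(10, -1), C) = Mul(Mul(8, -1), Rational(-8875699, 8588124)) = Mul(-8, Rational(-8875699, 8588124)) = Rational(17751398, 2147031)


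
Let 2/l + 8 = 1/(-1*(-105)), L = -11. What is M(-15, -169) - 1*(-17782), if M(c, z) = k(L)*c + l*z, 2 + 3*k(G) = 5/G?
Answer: 164613733/9229 ≈ 17837.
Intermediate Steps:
k(G) = -2/3 + 5/(3*G) (k(G) = -2/3 + (5/G)/3 = -2/3 + 5/(3*G))
l = -210/839 (l = 2/(-8 + 1/(-1*(-105))) = 2/(-8 + 1/105) = 2/(-839/105) = 2*(-105/839) = -210/839 ≈ -0.25030)
M(c, z) = -210*z/839 - 9*c/11 (M(c, z) = ((1/3)*(5 - 2*(-11))/(-11))*c - 210*z/839 = ((1/3)*(-1/11)*(5 + 22))*c - 210*z/839 = ((1/3)*(-1/11)*27)*c - 210*z/839 = -9*c/11 - 210*z/839 = -210*z/839 - 9*c/11)
M(-15, -169) - 1*(-17782) = (-210/839*(-169) - 9/11*(-15)) - 1*(-17782) = (35490/839 + 135/11) + 17782 = 503655/9229 + 17782 = 164613733/9229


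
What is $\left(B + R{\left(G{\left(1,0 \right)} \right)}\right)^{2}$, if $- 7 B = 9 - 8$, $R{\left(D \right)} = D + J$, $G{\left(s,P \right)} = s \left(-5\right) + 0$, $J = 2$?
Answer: $\frac{484}{49} \approx 9.8775$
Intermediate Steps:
$G{\left(s,P \right)} = - 5 s$ ($G{\left(s,P \right)} = - 5 s + 0 = - 5 s$)
$R{\left(D \right)} = 2 + D$ ($R{\left(D \right)} = D + 2 = 2 + D$)
$B = - \frac{1}{7}$ ($B = - \frac{9 - 8}{7} = \left(- \frac{1}{7}\right) 1 = - \frac{1}{7} \approx -0.14286$)
$\left(B + R{\left(G{\left(1,0 \right)} \right)}\right)^{2} = \left(- \frac{1}{7} + \left(2 - 5\right)\right)^{2} = \left(- \frac{1}{7} - 3\right)^{2} = \left(- \frac{22}{7}\right)^{2} = \frac{484}{49}$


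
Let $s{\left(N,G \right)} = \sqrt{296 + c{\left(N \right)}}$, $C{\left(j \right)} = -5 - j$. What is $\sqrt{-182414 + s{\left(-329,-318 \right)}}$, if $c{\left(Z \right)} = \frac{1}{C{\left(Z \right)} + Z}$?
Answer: $\frac{\sqrt{-4560350 + 5 \sqrt{7395}}}{5} \approx 427.08 i$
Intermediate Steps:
$c{\left(Z \right)} = - \frac{1}{5}$ ($c{\left(Z \right)} = \frac{1}{\left(-5 - Z\right) + Z} = \frac{1}{-5} = - \frac{1}{5}$)
$s{\left(N,G \right)} = \frac{\sqrt{7395}}{5}$ ($s{\left(N,G \right)} = \sqrt{296 - \frac{1}{5}} = \sqrt{\frac{1479}{5}} = \frac{\sqrt{7395}}{5}$)
$\sqrt{-182414 + s{\left(-329,-318 \right)}} = \sqrt{-182414 + \frac{\sqrt{7395}}{5}}$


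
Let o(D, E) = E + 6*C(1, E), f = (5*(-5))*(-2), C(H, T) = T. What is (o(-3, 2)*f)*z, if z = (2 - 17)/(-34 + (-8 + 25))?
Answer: 10500/17 ≈ 617.65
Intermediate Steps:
z = 15/17 (z = -15/(-34 + 17) = -15/(-17) = -15*(-1/17) = 15/17 ≈ 0.88235)
f = 50 (f = -25*(-2) = 50)
o(D, E) = 7*E (o(D, E) = E + 6*E = 7*E)
(o(-3, 2)*f)*z = ((7*2)*50)*(15/17) = (14*50)*(15/17) = 700*(15/17) = 10500/17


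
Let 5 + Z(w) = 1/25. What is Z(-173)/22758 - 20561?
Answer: -5849090537/284475 ≈ -20561.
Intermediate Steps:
Z(w) = -124/25 (Z(w) = -5 + 1/25 = -124/25)
Z(-173)/22758 - 20561 = -124/25/22758 - 20561 = -124/25*1/22758 - 20561 = -62/284475 - 20561 = -5849090537/284475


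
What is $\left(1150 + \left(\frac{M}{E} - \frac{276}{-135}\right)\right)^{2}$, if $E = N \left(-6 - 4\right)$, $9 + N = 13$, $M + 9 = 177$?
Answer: $\frac{2668032409}{2025} \approx 1.3175 \cdot 10^{6}$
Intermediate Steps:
$M = 168$ ($M = -9 + 177 = 168$)
$N = 4$ ($N = -9 + 13 = 4$)
$E = -40$ ($E = 4 \left(-6 - 4\right) = 4 \left(-10\right) = -40$)
$\left(1150 + \left(\frac{M}{E} - \frac{276}{-135}\right)\right)^{2} = \left(1150 + \left(\frac{168}{-40} - \frac{276}{-135}\right)\right)^{2} = \left(1150 + \left(168 \left(- \frac{1}{40}\right) - - \frac{92}{45}\right)\right)^{2} = \left(1150 + \left(- \frac{21}{5} + \frac{92}{45}\right)\right)^{2} = \left(1150 - \frac{97}{45}\right)^{2} = \left(\frac{51653}{45}\right)^{2} = \frac{2668032409}{2025}$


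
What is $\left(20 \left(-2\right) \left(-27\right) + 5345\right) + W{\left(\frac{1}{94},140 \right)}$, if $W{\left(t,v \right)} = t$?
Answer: $\frac{603951}{94} \approx 6425.0$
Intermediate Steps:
$\left(20 \left(-2\right) \left(-27\right) + 5345\right) + W{\left(\frac{1}{94},140 \right)} = \left(20 \left(-2\right) \left(-27\right) + 5345\right) + \frac{1}{94} = \left(\left(-40\right) \left(-27\right) + 5345\right) + \frac{1}{94} = \left(1080 + 5345\right) + \frac{1}{94} = 6425 + \frac{1}{94} = \frac{603951}{94}$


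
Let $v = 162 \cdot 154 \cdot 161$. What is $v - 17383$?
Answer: $3999245$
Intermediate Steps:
$v = 4016628$ ($v = 24948 \cdot 161 = 4016628$)
$v - 17383 = 4016628 - 17383 = 3999245$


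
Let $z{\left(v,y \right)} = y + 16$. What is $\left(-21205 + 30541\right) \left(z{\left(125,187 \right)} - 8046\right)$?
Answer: $-73222248$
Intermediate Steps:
$z{\left(v,y \right)} = 16 + y$
$\left(-21205 + 30541\right) \left(z{\left(125,187 \right)} - 8046\right) = \left(-21205 + 30541\right) \left(\left(16 + 187\right) - 8046\right) = 9336 \left(203 - 8046\right) = 9336 \left(-7843\right) = -73222248$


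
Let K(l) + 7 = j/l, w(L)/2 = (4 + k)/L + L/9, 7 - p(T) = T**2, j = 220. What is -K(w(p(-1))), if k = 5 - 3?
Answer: -59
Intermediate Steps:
p(T) = 7 - T**2
k = 2
w(L) = 12/L + 2*L/9 (w(L) = 2*((4 + 2)/L + L/9) = 2*(6/L + L*(1/9)) = 2*(6/L + L/9) = 12/L + 2*L/9)
K(l) = -7 + 220/l
-K(w(p(-1))) = -(-7 + 220/(12/(7 - 1*(-1)**2) + 2*(7 - 1*(-1)**2)/9)) = -(-7 + 220/(12/(7 - 1*1) + 2*(7 - 1*1)/9)) = -(-7 + 220/(12/(7 - 1) + 2*(7 - 1)/9)) = -(-7 + 220/(12/6 + (2/9)*6)) = -(-7 + 220/(12*(1/6) + 4/3)) = -(-7 + 220/(2 + 4/3)) = -(-7 + 220/(10/3)) = -(-7 + 220*(3/10)) = -(-7 + 66) = -1*59 = -59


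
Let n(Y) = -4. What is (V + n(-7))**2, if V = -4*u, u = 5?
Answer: 576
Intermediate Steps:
V = -20 (V = -4*5 = -20)
(V + n(-7))**2 = (-20 - 4)**2 = (-24)**2 = 576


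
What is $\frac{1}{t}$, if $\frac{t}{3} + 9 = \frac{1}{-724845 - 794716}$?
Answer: $- \frac{1519561}{41028150} \approx -0.037037$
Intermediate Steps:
$t = - \frac{41028150}{1519561}$ ($t = -27 + \frac{3}{-724845 - 794716} = -27 + \frac{3}{-1519561} = -27 + 3 \left(- \frac{1}{1519561}\right) = -27 - \frac{3}{1519561} = - \frac{41028150}{1519561} \approx -27.0$)
$\frac{1}{t} = \frac{1}{- \frac{41028150}{1519561}} = - \frac{1519561}{41028150}$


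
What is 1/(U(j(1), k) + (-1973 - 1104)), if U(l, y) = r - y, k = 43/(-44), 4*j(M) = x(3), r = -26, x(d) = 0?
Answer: -44/136489 ≈ -0.00032237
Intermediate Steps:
j(M) = 0 (j(M) = (1/4)*0 = 0)
k = -43/44 (k = 43*(-1/44) = -43/44 ≈ -0.97727)
U(l, y) = -26 - y
1/(U(j(1), k) + (-1973 - 1104)) = 1/((-26 - 1*(-43/44)) + (-1973 - 1104)) = 1/((-26 + 43/44) - 3077) = 1/(-1101/44 - 3077) = 1/(-136489/44) = -44/136489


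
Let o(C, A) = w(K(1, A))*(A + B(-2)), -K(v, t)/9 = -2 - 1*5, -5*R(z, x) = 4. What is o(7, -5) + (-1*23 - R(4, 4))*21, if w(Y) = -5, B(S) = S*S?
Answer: -2306/5 ≈ -461.20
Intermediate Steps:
R(z, x) = -4/5 (R(z, x) = -1/5*4 = -4/5)
K(v, t) = 63 (K(v, t) = -9*(-2 - 1*5) = -9*(-2 - 5) = -9*(-7) = 63)
B(S) = S**2
o(C, A) = -20 - 5*A (o(C, A) = -5*(A + (-2)**2) = -5*(A + 4) = -5*(4 + A) = -20 - 5*A)
o(7, -5) + (-1*23 - R(4, 4))*21 = (-20 - 5*(-5)) + (-1*23 - 1*(-4/5))*21 = (-20 + 25) + (-23 + 4/5)*21 = 5 - 111/5*21 = 5 - 2331/5 = -2306/5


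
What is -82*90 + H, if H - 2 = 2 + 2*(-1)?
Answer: -7378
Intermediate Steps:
H = 2 (H = 2 + (2 + 2*(-1)) = 2 + (2 - 2) = 2 + 0 = 2)
-82*90 + H = -82*90 + 2 = -7380 + 2 = -7378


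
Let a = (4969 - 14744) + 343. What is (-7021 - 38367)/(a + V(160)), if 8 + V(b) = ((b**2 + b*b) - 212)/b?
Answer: 1815520/364853 ≈ 4.9760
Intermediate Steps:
V(b) = -8 + (-212 + 2*b**2)/b (V(b) = -8 + ((b**2 + b*b) - 212)/b = -8 + ((b**2 + b**2) - 212)/b = -8 + (2*b**2 - 212)/b = -8 + (-212 + 2*b**2)/b)
a = -9432 (a = -9775 + 343 = -9432)
(-7021 - 38367)/(a + V(160)) = (-7021 - 38367)/(-9432 + (-8 - 212/160 + 2*160)) = -45388/(-9432 + (-8 - 212*1/160 + 320)) = -45388/(-9432 + (-8 - 53/40 + 320)) = -45388/(-9432 + 12427/40) = -45388/(-364853/40) = -45388*(-40/364853) = 1815520/364853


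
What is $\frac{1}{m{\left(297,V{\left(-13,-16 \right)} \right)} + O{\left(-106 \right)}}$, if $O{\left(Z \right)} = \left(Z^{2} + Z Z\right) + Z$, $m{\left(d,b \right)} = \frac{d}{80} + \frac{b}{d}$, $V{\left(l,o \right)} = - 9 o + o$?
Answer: $\frac{23760}{531514609} \approx 4.4702 \cdot 10^{-5}$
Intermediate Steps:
$V{\left(l,o \right)} = - 8 o$
$m{\left(d,b \right)} = \frac{d}{80} + \frac{b}{d}$ ($m{\left(d,b \right)} = d \frac{1}{80} + \frac{b}{d} = \frac{d}{80} + \frac{b}{d}$)
$O{\left(Z \right)} = Z + 2 Z^{2}$ ($O{\left(Z \right)} = \left(Z^{2} + Z^{2}\right) + Z = 2 Z^{2} + Z = Z + 2 Z^{2}$)
$\frac{1}{m{\left(297,V{\left(-13,-16 \right)} \right)} + O{\left(-106 \right)}} = \frac{1}{\left(\frac{1}{80} \cdot 297 + \frac{\left(-8\right) \left(-16\right)}{297}\right) - 106 \left(1 + 2 \left(-106\right)\right)} = \frac{1}{\left(\frac{297}{80} + 128 \cdot \frac{1}{297}\right) - 106 \left(1 - 212\right)} = \frac{1}{\left(\frac{297}{80} + \frac{128}{297}\right) - -22366} = \frac{1}{\frac{98449}{23760} + 22366} = \frac{1}{\frac{531514609}{23760}} = \frac{23760}{531514609}$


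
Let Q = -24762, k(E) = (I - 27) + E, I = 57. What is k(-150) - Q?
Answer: 24642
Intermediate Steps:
k(E) = 30 + E (k(E) = (57 - 27) + E = 30 + E)
k(-150) - Q = (30 - 150) - 1*(-24762) = -120 + 24762 = 24642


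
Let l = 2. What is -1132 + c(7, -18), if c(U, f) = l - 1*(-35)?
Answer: -1095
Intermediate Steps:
c(U, f) = 37 (c(U, f) = 2 - 1*(-35) = 2 + 35 = 37)
-1132 + c(7, -18) = -1132 + 37 = -1095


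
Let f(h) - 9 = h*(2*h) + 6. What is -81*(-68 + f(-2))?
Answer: 3645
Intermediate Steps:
f(h) = 15 + 2*h**2 (f(h) = 9 + (h*(2*h) + 6) = 9 + (2*h**2 + 6) = 9 + (6 + 2*h**2) = 15 + 2*h**2)
-81*(-68 + f(-2)) = -81*(-68 + (15 + 2*(-2)**2)) = -81*(-68 + (15 + 2*4)) = -81*(-68 + (15 + 8)) = -81*(-68 + 23) = -81*(-45) = 3645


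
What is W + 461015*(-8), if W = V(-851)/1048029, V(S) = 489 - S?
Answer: -3865256714140/1048029 ≈ -3.6881e+6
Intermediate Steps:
W = 1340/1048029 (W = (489 - 1*(-851))/1048029 = (489 + 851)*(1/1048029) = 1340*(1/1048029) = 1340/1048029 ≈ 0.0012786)
W + 461015*(-8) = 1340/1048029 + 461015*(-8) = 1340/1048029 - 3688120 = -3865256714140/1048029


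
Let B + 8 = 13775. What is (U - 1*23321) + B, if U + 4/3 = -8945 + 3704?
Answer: -44389/3 ≈ -14796.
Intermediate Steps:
U = -15727/3 (U = -4/3 + (-8945 + 3704) = -4/3 - 5241 = -15727/3 ≈ -5242.3)
B = 13767 (B = -8 + 13775 = 13767)
(U - 1*23321) + B = (-15727/3 - 1*23321) + 13767 = (-15727/3 - 23321) + 13767 = -85690/3 + 13767 = -44389/3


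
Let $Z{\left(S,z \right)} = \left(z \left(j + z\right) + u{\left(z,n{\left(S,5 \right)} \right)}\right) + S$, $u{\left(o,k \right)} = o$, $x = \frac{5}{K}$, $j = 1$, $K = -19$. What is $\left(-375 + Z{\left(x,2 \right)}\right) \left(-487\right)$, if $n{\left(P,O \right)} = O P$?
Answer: $\frac{3398286}{19} \approx 1.7886 \cdot 10^{5}$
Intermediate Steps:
$x = - \frac{5}{19}$ ($x = \frac{5}{-19} = 5 \left(- \frac{1}{19}\right) = - \frac{5}{19} \approx -0.26316$)
$Z{\left(S,z \right)} = S + z + z \left(1 + z\right)$ ($Z{\left(S,z \right)} = \left(z \left(1 + z\right) + z\right) + S = \left(z + z \left(1 + z\right)\right) + S = S + z + z \left(1 + z\right)$)
$\left(-375 + Z{\left(x,2 \right)}\right) \left(-487\right) = \left(-375 + \left(- \frac{5}{19} + 2^{2} + 2 \cdot 2\right)\right) \left(-487\right) = \left(-375 + \left(- \frac{5}{19} + 4 + 4\right)\right) \left(-487\right) = \left(-375 + \frac{147}{19}\right) \left(-487\right) = \left(- \frac{6978}{19}\right) \left(-487\right) = \frac{3398286}{19}$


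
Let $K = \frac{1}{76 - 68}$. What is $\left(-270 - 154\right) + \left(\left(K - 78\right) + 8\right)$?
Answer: $- \frac{3951}{8} \approx -493.88$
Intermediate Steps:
$K = \frac{1}{8} \approx 0.125$
$\left(-270 - 154\right) + \left(\left(K - 78\right) + 8\right) = \left(-270 - 154\right) + \left(\left(\frac{1}{8} - 78\right) + 8\right) = \left(-270 - 154\right) + \left(- \frac{623}{8} + 8\right) = -424 - \frac{559}{8} = - \frac{3951}{8}$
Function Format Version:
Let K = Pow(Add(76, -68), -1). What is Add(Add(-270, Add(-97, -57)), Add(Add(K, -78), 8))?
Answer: Rational(-3951, 8) ≈ -493.88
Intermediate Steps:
K = Rational(1, 8) (K = Pow(8, -1) = Rational(1, 8) ≈ 0.12500)
Add(Add(-270, Add(-97, -57)), Add(Add(K, -78), 8)) = Add(Add(-270, Add(-97, -57)), Add(Add(Rational(1, 8), -78), 8)) = Add(Add(-270, -154), Add(Rational(-623, 8), 8)) = Add(-424, Rational(-559, 8)) = Rational(-3951, 8)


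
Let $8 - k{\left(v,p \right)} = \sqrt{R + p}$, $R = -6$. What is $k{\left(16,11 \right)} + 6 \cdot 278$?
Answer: $1676 - \sqrt{5} \approx 1673.8$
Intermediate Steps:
$k{\left(v,p \right)} = 8 - \sqrt{-6 + p}$
$k{\left(16,11 \right)} + 6 \cdot 278 = \left(8 - \sqrt{-6 + 11}\right) + 6 \cdot 278 = \left(8 - \sqrt{5}\right) + 1668 = 1676 - \sqrt{5}$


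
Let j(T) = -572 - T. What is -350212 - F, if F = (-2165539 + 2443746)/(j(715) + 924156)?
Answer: -323200076435/922869 ≈ -3.5021e+5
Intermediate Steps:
F = 278207/922869 (F = (-2165539 + 2443746)/((-572 - 1*715) + 924156) = 278207/((-572 - 715) + 924156) = 278207/(-1287 + 924156) = 278207/922869 ≈ 0.30146)
-350212 - F = -350212 - 1*278207/922869 = -350212 - 278207/922869 = -323200076435/922869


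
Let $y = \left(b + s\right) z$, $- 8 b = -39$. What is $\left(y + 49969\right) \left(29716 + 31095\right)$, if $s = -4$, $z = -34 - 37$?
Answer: $\frac{24279095805}{8} \approx 3.0349 \cdot 10^{9}$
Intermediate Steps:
$z = -71$
$b = \frac{39}{8}$ ($b = \left(- \frac{1}{8}\right) \left(-39\right) = \frac{39}{8} \approx 4.875$)
$y = - \frac{497}{8}$ ($y = \left(\frac{39}{8} - 4\right) \left(-71\right) = \frac{7}{8} \left(-71\right) = - \frac{497}{8} \approx -62.125$)
$\left(y + 49969\right) \left(29716 + 31095\right) = \left(- \frac{497}{8} + 49969\right) \left(29716 + 31095\right) = \frac{399255}{8} \cdot 60811 = \frac{24279095805}{8}$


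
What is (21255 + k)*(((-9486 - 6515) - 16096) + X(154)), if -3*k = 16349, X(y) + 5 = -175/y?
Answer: -5581408484/11 ≈ -5.0740e+8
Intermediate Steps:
X(y) = -5 - 175/y
k = -16349/3 (k = -1/3*16349 = -16349/3 ≈ -5449.7)
(21255 + k)*(((-9486 - 6515) - 16096) + X(154)) = (21255 - 16349/3)*(((-9486 - 6515) - 16096) + (-5 - 175/154)) = 47416*((-16001 - 16096) + (-5 - 175*1/154))/3 = 47416*(-32097 + (-5 - 25/22))/3 = 47416*(-32097 - 135/22)/3 = (47416/3)*(-706269/22) = -5581408484/11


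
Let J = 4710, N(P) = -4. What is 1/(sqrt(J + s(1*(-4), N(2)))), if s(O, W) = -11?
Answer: sqrt(4699)/4699 ≈ 0.014588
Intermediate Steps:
1/(sqrt(J + s(1*(-4), N(2)))) = 1/(sqrt(4710 - 11)) = 1/(sqrt(4699)) = sqrt(4699)/4699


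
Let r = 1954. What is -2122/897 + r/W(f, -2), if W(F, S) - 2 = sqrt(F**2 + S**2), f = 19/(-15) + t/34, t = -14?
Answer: -57083073337/41079012 + 249135*sqrt(110821)/45796 ≈ 421.41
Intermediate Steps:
f = -428/255 (f = 19/(-15) - 14/34 = 19*(-1/15) - 14*1/34 = -19/15 - 7/17 = -428/255 ≈ -1.6784)
W(F, S) = 2 + sqrt(F**2 + S**2)
-2122/897 + r/W(f, -2) = -2122/897 + 1954/(2 + sqrt((-428/255)**2 + (-2)**2)) = -2122*1/897 + 1954/(2 + sqrt(183184/65025 + 4)) = -2122/897 + 1954/(2 + sqrt(443284/65025)) = -2122/897 + 1954/(2 + 2*sqrt(110821)/255)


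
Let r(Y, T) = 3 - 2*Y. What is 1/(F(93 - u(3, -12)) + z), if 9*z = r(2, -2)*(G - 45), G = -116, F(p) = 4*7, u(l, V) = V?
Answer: 9/413 ≈ 0.021792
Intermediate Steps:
F(p) = 28
z = 161/9 (z = ((3 - 2*2)*(-116 - 45))/9 = ((3 - 4)*(-161))/9 = (-1*(-161))/9 = (⅑)*161 = 161/9 ≈ 17.889)
1/(F(93 - u(3, -12)) + z) = 1/(28 + 161/9) = 1/(413/9) = 9/413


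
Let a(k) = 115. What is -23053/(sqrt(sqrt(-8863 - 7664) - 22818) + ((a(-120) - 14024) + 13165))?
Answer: 23053/(744 - sqrt(-22818 + I*sqrt(16527))) ≈ 29.774 + 6.0486*I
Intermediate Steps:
-23053/(sqrt(sqrt(-8863 - 7664) - 22818) + ((a(-120) - 14024) + 13165)) = -23053/(sqrt(sqrt(-8863 - 7664) - 22818) + ((115 - 14024) + 13165)) = -23053/(sqrt(sqrt(-16527) - 22818) + (-13909 + 13165)) = -23053/(sqrt(I*sqrt(16527) - 22818) - 744) = -23053/(sqrt(-22818 + I*sqrt(16527)) - 744) = -23053/(-744 + sqrt(-22818 + I*sqrt(16527)))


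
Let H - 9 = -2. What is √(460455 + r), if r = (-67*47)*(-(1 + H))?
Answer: √485647 ≈ 696.88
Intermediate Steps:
H = 7 (H = 9 - 2 = 7)
r = 25192 (r = (-67*47)*(-(1 + 7)) = -(-3149)*8 = -3149*(-8) = 25192)
√(460455 + r) = √(460455 + 25192) = √485647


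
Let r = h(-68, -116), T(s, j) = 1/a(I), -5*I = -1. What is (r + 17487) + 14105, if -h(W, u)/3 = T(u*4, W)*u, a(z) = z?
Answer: 33332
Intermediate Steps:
I = 1/5 (I = -1/5*(-1) = 1/5 ≈ 0.20000)
T(s, j) = 5 (T(s, j) = 1/(1/5) = 5)
h(W, u) = -15*u
r = 1740 (r = -15*(-116) = 1740)
(r + 17487) + 14105 = (1740 + 17487) + 14105 = 19227 + 14105 = 33332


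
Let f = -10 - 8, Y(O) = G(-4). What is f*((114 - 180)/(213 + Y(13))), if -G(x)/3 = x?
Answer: 132/25 ≈ 5.2800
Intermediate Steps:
G(x) = -3*x
Y(O) = 12 (Y(O) = -3*(-4) = 12)
f = -18
f*((114 - 180)/(213 + Y(13))) = -18*(114 - 180)/(213 + 12) = -(-1188)/225 = -18*(-22/75) = 132/25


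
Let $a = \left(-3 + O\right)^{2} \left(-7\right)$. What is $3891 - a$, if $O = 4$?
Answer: $3898$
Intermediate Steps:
$a = -7$ ($a = \left(-3 + 4\right)^{2} \left(-7\right) = 1^{2} \left(-7\right) = 1 \left(-7\right) = -7$)
$3891 - a = 3891 - -7 = 3891 + 7 = 3898$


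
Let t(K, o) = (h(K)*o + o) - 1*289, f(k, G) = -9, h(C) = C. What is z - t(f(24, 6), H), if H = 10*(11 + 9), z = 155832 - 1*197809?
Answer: -40088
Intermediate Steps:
z = -41977 (z = 155832 - 197809 = -41977)
H = 200 (H = 10*20 = 200)
t(K, o) = -289 + o + K*o (t(K, o) = (K*o + o) - 1*289 = (o + K*o) - 289 = -289 + o + K*o)
z - t(f(24, 6), H) = -41977 - (-289 + 200 - 9*200) = -41977 - (-289 + 200 - 1800) = -41977 - 1*(-1889) = -41977 + 1889 = -40088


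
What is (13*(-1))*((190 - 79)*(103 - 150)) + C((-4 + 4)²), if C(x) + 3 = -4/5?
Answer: 339086/5 ≈ 67817.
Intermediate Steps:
C(x) = -19/5 (C(x) = -3 - 4/5 = -3 - 4*⅕ = -3 - ⅘ = -19/5)
(13*(-1))*((190 - 79)*(103 - 150)) + C((-4 + 4)²) = (13*(-1))*((190 - 79)*(103 - 150)) - 19/5 = -1443*(-47) - 19/5 = -13*(-5217) - 19/5 = 67821 - 19/5 = 339086/5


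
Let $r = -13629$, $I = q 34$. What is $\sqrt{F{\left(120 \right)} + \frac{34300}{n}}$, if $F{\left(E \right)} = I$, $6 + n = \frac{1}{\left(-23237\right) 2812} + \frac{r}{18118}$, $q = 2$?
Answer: $\frac{6 i \sqrt{2224014305491616327488176323}}{3996899294873} \approx 70.794 i$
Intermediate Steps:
$I = 68$ ($I = 2 \cdot 34 = 68$)
$n = - \frac{3996899294873}{591937200196}$ ($n = -6 - \left(\frac{13629}{18118} - \frac{1}{\left(-23237\right) 2812}\right) = -6 - \frac{445276093697}{591937200196} = - \frac{3996899294873}{591937200196} \approx -6.7522$)
$F{\left(E \right)} = 68$
$\sqrt{F{\left(120 \right)} + \frac{34300}{n}} = \sqrt{68 + \frac{34300}{- \frac{3996899294873}{591937200196}}} = \sqrt{68 + 34300 \left(- \frac{591937200196}{3996899294873}\right)} = \sqrt{68 - \frac{20303445966722800}{3996899294873}} = \sqrt{- \frac{20031656814671436}{3996899294873}} = \frac{6 i \sqrt{2224014305491616327488176323}}{3996899294873}$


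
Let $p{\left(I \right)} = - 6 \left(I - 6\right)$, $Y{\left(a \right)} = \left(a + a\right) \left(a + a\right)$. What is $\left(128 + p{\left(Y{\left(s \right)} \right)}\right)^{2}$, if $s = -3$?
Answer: $2704$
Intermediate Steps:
$Y{\left(a \right)} = 4 a^{2}$ ($Y{\left(a \right)} = 2 a 2 a = 4 a^{2}$)
$p{\left(I \right)} = 36 - 6 I$ ($p{\left(I \right)} = - 6 \left(-6 + I\right) = 36 - 6 I$)
$\left(128 + p{\left(Y{\left(s \right)} \right)}\right)^{2} = \left(128 + \left(36 - 6 \cdot 4 \left(-3\right)^{2}\right)\right)^{2} = \left(128 + \left(36 - 6 \cdot 4 \cdot 9\right)\right)^{2} = \left(128 + \left(36 - 216\right)\right)^{2} = \left(128 - 180\right)^{2} = \left(-52\right)^{2} = 2704$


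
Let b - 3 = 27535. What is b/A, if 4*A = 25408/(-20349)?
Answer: -280185381/3176 ≈ -88220.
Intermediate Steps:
b = 27538 (b = 3 + 27535 = 27538)
A = -6352/20349 (A = (25408/(-20349))/4 = (25408*(-1/20349))/4 = (¼)*(-25408/20349) = -6352/20349 ≈ -0.31215)
b/A = 27538/(-6352/20349) = 27538*(-20349/6352) = -280185381/3176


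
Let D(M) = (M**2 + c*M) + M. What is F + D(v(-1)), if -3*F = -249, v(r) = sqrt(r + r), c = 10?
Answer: 81 + 11*I*sqrt(2) ≈ 81.0 + 15.556*I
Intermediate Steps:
v(r) = sqrt(2)*sqrt(r) (v(r) = sqrt(2*r) = sqrt(2)*sqrt(r))
D(M) = M**2 + 11*M (D(M) = (M**2 + 10*M) + M = M**2 + 11*M)
F = 83 (F = -1/3*(-249) = 83)
F + D(v(-1)) = 83 + (sqrt(2)*sqrt(-1))*(11 + sqrt(2)*sqrt(-1)) = 83 + (sqrt(2)*I)*(11 + sqrt(2)*I) = 83 + (I*sqrt(2))*(11 + I*sqrt(2)) = 83 + I*sqrt(2)*(11 + I*sqrt(2))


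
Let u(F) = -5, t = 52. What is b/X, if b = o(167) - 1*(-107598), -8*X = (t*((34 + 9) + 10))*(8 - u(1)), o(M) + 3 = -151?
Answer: -214888/8957 ≈ -23.991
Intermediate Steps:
o(M) = -154 (o(M) = -3 - 151 = -154)
X = -8957/2 (X = -52*((34 + 9) + 10)*(8 - 1*(-5))/8 = -52*(43 + 10)*(8 + 5)/8 = -52*53*13/8 = -689*13/2 = -⅛*35828 = -8957/2 ≈ -4478.5)
b = 107444 (b = -154 - 1*(-107598) = -154 + 107598 = 107444)
b/X = 107444/(-8957/2) = 107444*(-2/8957) = -214888/8957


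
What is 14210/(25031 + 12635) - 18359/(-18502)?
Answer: 43382887/31677106 ≈ 1.3695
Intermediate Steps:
14210/(25031 + 12635) - 18359/(-18502) = 14210/37666 - 18359*(-1/18502) = 14210*(1/37666) + 1669/1682 = 7105/18833 + 1669/1682 = 43382887/31677106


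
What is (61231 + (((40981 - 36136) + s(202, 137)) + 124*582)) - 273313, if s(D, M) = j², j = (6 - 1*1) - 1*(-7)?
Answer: -134925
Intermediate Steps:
j = 12 (j = (6 - 1) + 7 = 5 + 7 = 12)
s(D, M) = 144 (s(D, M) = 12² = 144)
(61231 + (((40981 - 36136) + s(202, 137)) + 124*582)) - 273313 = (61231 + (((40981 - 36136) + 144) + 124*582)) - 273313 = (61231 + ((4845 + 144) + 72168)) - 273313 = (61231 + (4989 + 72168)) - 273313 = (61231 + 77157) - 273313 = 138388 - 273313 = -134925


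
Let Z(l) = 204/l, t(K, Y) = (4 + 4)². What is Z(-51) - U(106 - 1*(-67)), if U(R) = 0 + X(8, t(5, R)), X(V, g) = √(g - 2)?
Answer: -4 - √62 ≈ -11.874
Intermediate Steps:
t(K, Y) = 64 (t(K, Y) = 8² = 64)
X(V, g) = √(-2 + g)
U(R) = √62 (U(R) = 0 + √(-2 + 64) = 0 + √62 = √62)
Z(-51) - U(106 - 1*(-67)) = 204/(-51) - √62 = 204*(-1/51) - √62 = -4 - √62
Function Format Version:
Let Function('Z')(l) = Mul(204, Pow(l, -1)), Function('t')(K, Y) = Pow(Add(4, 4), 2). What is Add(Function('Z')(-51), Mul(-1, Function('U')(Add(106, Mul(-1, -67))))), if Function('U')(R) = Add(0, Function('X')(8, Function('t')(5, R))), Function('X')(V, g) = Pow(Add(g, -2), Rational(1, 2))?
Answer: Add(-4, Mul(-1, Pow(62, Rational(1, 2)))) ≈ -11.874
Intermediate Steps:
Function('t')(K, Y) = 64 (Function('t')(K, Y) = Pow(8, 2) = 64)
Function('X')(V, g) = Pow(Add(-2, g), Rational(1, 2))
Function('U')(R) = Pow(62, Rational(1, 2)) (Function('U')(R) = Add(0, Pow(Add(-2, 64), Rational(1, 2))) = Add(0, Pow(62, Rational(1, 2))) = Pow(62, Rational(1, 2)))
Add(Function('Z')(-51), Mul(-1, Function('U')(Add(106, Mul(-1, -67))))) = Add(Mul(204, Pow(-51, -1)), Mul(-1, Pow(62, Rational(1, 2)))) = Add(Mul(204, Rational(-1, 51)), Mul(-1, Pow(62, Rational(1, 2)))) = Add(-4, Mul(-1, Pow(62, Rational(1, 2))))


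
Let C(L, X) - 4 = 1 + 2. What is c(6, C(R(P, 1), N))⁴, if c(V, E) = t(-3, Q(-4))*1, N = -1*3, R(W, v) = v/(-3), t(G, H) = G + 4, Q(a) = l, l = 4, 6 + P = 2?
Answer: 1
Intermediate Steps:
P = -4 (P = -6 + 2 = -4)
Q(a) = 4
t(G, H) = 4 + G
R(W, v) = -v/3 (R(W, v) = v*(-⅓) = -v/3)
N = -3
C(L, X) = 7 (C(L, X) = 4 + (1 + 2) = 4 + 3 = 7)
c(V, E) = 1 (c(V, E) = (4 - 3)*1 = 1*1 = 1)
c(6, C(R(P, 1), N))⁴ = 1⁴ = 1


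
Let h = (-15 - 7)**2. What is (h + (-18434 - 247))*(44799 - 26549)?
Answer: -332095250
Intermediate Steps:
h = 484 (h = (-22)**2 = 484)
(h + (-18434 - 247))*(44799 - 26549) = (484 + (-18434 - 247))*(44799 - 26549) = (484 - 18681)*18250 = -18197*18250 = -332095250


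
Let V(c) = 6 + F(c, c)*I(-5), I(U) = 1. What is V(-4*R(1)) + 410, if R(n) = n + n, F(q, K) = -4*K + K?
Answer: 440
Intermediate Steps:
F(q, K) = -3*K
R(n) = 2*n
V(c) = 6 - 3*c (V(c) = 6 - 3*c*1 = 6 - 3*c)
V(-4*R(1)) + 410 = (6 - (-12)*2*1) + 410 = (6 - (-12)*2) + 410 = (6 - 3*(-8)) + 410 = (6 + 24) + 410 = 30 + 410 = 440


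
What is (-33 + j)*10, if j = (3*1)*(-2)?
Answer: -390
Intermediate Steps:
j = -6 (j = 3*(-2) = -6)
(-33 + j)*10 = (-33 - 6)*10 = -39*10 = -390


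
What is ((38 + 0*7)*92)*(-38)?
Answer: -132848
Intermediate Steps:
((38 + 0*7)*92)*(-38) = ((38 + 0)*92)*(-38) = (38*92)*(-38) = 3496*(-38) = -132848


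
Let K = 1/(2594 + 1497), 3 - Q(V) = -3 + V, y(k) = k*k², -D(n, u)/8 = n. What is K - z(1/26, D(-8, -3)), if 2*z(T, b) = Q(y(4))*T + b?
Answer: -3285047/106366 ≈ -30.884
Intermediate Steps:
D(n, u) = -8*n
y(k) = k³
Q(V) = 6 - V (Q(V) = 3 - (-3 + V) = 3 + (3 - V) = 6 - V)
z(T, b) = b/2 - 29*T (z(T, b) = ((6 - 1*4³)*T + b)/2 = ((6 - 1*64)*T + b)/2 = ((6 - 64)*T + b)/2 = (-58*T + b)/2 = (b - 58*T)/2 = b/2 - 29*T)
K = 1/4091 ≈ 0.00024444
K - z(1/26, D(-8, -3)) = 1/4091 - ((-8*(-8))/2 - 29/26) = 1/4091 - ((½)*64 - 29*1/26) = 1/4091 - (32 - 29/26) = 1/4091 - 1*803/26 = 1/4091 - 803/26 = -3285047/106366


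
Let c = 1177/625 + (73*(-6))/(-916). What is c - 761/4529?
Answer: 2843500539/1296426250 ≈ 2.1933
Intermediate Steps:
c = 675941/286250 (c = 1177*(1/625) - 438*(-1/916) = 1177/625 + 219/458 = 675941/286250 ≈ 2.3614)
c - 761/4529 = 675941/286250 - 761/4529 = 2843500539/1296426250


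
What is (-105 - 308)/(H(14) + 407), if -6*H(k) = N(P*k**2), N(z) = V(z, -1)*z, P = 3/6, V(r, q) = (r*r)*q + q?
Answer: -1239/471866 ≈ -0.0026257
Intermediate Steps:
V(r, q) = q + q*r**2 (V(r, q) = r**2*q + q = q*r**2 + q = q + q*r**2)
P = 1/2 (P = 3*(1/6) = 1/2 ≈ 0.50000)
N(z) = z*(-1 - z**2) (N(z) = (-(1 + z**2))*z = (-1 - z**2)*z = z*(-1 - z**2))
H(k) = k**2/12 + k**6/48 (H(k) = -(-k**2/2 - (k**2/2)**3)/6 = -(-k**2/2 - k**6/8)/6 = k**2/12 + k**6/48)
(-105 - 308)/(H(14) + 407) = (-105 - 308)/((1/48)*14**2*(4 + 14**4) + 407) = -413/((1/48)*196*(4 + 38416) + 407) = -413/((1/48)*196*38420 + 407) = -413/(470645/3 + 407) = -413/471866/3 = -413*3/471866 = -1239/471866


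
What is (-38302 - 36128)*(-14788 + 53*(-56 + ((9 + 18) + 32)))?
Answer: 1088836470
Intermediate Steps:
(-38302 - 36128)*(-14788 + 53*(-56 + ((9 + 18) + 32))) = -74430*(-14788 + 53*(-56 + (27 + 32))) = -74430*(-14788 + 53*(-56 + 59)) = -74430*(-14788 + 53*3) = -74430*(-14788 + 159) = -74430*(-14629) = 1088836470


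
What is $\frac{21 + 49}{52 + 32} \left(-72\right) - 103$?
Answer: $-163$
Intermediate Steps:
$\frac{21 + 49}{52 + 32} \left(-72\right) - 103 = \frac{70}{84} \left(-72\right) - 103 = 70 \cdot \frac{1}{84} \left(-72\right) - 103 = \frac{5}{6} \left(-72\right) - 103 = -60 - 103 = -163$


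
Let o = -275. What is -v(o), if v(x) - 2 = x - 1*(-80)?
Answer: 193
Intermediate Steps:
v(x) = 82 + x (v(x) = 2 + (x - 1*(-80)) = 2 + (x + 80) = 2 + (80 + x) = 82 + x)
-v(o) = -(82 - 275) = -1*(-193) = 193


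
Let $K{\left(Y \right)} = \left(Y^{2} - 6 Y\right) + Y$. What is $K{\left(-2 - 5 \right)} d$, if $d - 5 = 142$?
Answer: $12348$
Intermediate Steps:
$K{\left(Y \right)} = Y^{2} - 5 Y$
$d = 147$ ($d = 5 + 142 = 147$)
$K{\left(-2 - 5 \right)} d = \left(-2 - 5\right) \left(-5 - 7\right) 147 = - 7 \left(-5 - 7\right) 147 = \left(-7\right) \left(-12\right) 147 = 84 \cdot 147 = 12348$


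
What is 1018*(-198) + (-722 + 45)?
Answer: -202241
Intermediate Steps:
1018*(-198) + (-722 + 45) = -201564 - 677 = -202241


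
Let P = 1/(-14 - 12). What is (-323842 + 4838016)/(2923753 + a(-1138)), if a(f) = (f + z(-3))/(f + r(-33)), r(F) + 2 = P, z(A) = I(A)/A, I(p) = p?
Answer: 133804631534/86662992235 ≈ 1.5440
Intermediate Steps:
P = -1/26 (P = 1/(-26) = -1/26 ≈ -0.038462)
z(A) = 1 (z(A) = A/A = 1)
r(F) = -53/26 (r(F) = -2 - 1/26 = -53/26)
a(f) = (1 + f)/(-53/26 + f) (a(f) = (f + 1)/(f - 53/26) = (1 + f)/(-53/26 + f))
(-323842 + 4838016)/(2923753 + a(-1138)) = (-323842 + 4838016)/(2923753 + 26*(1 - 1138)/(-53 + 26*(-1138))) = 4514174/(2923753 + 26*(-1137)/(-53 - 29588)) = 4514174/(2923753 + 26*(-1137)/(-29641)) = 4514174/(2923753 + 26*(-1/29641)*(-1137)) = 4514174/(2923753 + 29562/29641) = 4514174/(86662992235/29641) = 4514174*(29641/86662992235) = 133804631534/86662992235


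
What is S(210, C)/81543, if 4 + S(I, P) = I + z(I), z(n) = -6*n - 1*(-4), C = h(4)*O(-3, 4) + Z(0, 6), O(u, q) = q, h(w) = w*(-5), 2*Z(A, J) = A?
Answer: -50/3883 ≈ -0.012877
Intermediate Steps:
Z(A, J) = A/2
h(w) = -5*w
C = -80 (C = -5*4*4 + (1/2)*0 = -20*4 + 0 = -80 + 0 = -80)
z(n) = 4 - 6*n (z(n) = -6*n + 4 = 4 - 6*n)
S(I, P) = -5*I (S(I, P) = -4 + (I + (4 - 6*I)) = -4 + (4 - 5*I) = -5*I)
S(210, C)/81543 = -5*210/81543 = -1050*1/81543 = -50/3883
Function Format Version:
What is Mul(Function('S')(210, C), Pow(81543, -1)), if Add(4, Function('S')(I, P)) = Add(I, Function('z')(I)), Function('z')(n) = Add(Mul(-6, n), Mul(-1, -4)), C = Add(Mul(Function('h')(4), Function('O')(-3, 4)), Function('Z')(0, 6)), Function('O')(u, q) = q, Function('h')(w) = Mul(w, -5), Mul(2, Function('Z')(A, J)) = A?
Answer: Rational(-50, 3883) ≈ -0.012877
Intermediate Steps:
Function('Z')(A, J) = Mul(Rational(1, 2), A)
Function('h')(w) = Mul(-5, w)
C = -80 (C = Add(Mul(Mul(-5, 4), 4), Mul(Rational(1, 2), 0)) = Add(Mul(-20, 4), 0) = Add(-80, 0) = -80)
Function('z')(n) = Add(4, Mul(-6, n)) (Function('z')(n) = Add(Mul(-6, n), 4) = Add(4, Mul(-6, n)))
Function('S')(I, P) = Mul(-5, I) (Function('S')(I, P) = Add(-4, Add(I, Add(4, Mul(-6, I)))) = Add(-4, Add(4, Mul(-5, I))) = Mul(-5, I))
Mul(Function('S')(210, C), Pow(81543, -1)) = Mul(Mul(-5, 210), Pow(81543, -1)) = Mul(-1050, Rational(1, 81543)) = Rational(-50, 3883)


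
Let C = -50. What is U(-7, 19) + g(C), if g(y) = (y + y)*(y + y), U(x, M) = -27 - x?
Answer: 9980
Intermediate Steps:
g(y) = 4*y² (g(y) = (2*y)*(2*y) = 4*y²)
U(-7, 19) + g(C) = (-27 - 1*(-7)) + 4*(-50)² = (-27 + 7) + 4*2500 = -20 + 10000 = 9980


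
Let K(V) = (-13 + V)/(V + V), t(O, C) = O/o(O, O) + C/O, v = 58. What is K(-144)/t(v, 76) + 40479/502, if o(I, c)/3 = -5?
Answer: 2154893089/26794752 ≈ 80.422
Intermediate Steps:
o(I, c) = -15 (o(I, c) = 3*(-5) = -15)
t(O, C) = -O/15 + C/O (t(O, C) = O/(-15) + C/O = O*(-1/15) + C/O = -O/15 + C/O)
K(V) = (-13 + V)/(2*V) (K(V) = (-13 + V)/((2*V)) = (-13 + V)*(1/(2*V)) = (-13 + V)/(2*V))
K(-144)/t(v, 76) + 40479/502 = ((½)*(-13 - 144)/(-144))/(-1/15*58 + 76/58) + 40479/502 = ((½)*(-1/144)*(-157))/(-58/15 + 76*(1/58)) + 40479*(1/502) = 157/(288*(-58/15 + 38/29)) + 40479/502 = 157/(288*(-1112/435)) + 40479/502 = (157/288)*(-435/1112) + 40479/502 = -22765/106752 + 40479/502 = 2154893089/26794752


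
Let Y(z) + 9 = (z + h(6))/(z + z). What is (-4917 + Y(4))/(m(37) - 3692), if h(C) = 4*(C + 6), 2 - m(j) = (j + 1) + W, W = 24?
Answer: 9839/7504 ≈ 1.3112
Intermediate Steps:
m(j) = -23 - j (m(j) = 2 - ((j + 1) + 24) = 2 - ((1 + j) + 24) = 2 - (25 + j) = 2 + (-25 - j) = -23 - j)
h(C) = 24 + 4*C (h(C) = 4*(6 + C) = 24 + 4*C)
Y(z) = -9 + (48 + z)/(2*z) (Y(z) = -9 + (z + (24 + 4*6))/(z + z) = -9 + (z + (24 + 24))/((2*z)) = -9 + (z + 48)*(1/(2*z)) = -9 + (48 + z)*(1/(2*z)) = -9 + (48 + z)/(2*z))
(-4917 + Y(4))/(m(37) - 3692) = (-4917 + (-17/2 + 24/4))/((-23 - 1*37) - 3692) = (-4917 + (-17/2 + 24*(¼)))/((-23 - 37) - 3692) = (-4917 + (-17/2 + 6))/(-60 - 3692) = (-4917 - 5/2)/(-3752) = -9839/2*(-1/3752) = 9839/7504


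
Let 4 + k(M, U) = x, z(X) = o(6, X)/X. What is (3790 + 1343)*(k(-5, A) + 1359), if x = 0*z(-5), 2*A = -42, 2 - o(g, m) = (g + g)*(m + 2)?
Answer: 6955215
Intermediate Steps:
o(g, m) = 2 - 2*g*(2 + m) (o(g, m) = 2 - (g + g)*(m + 2) = 2 - 2*g*(2 + m))
A = -21 (A = (½)*(-42) = -21)
z(X) = (-22 - 12*X)/X (z(X) = (2 - 4*6 - 2*6*X)/X = (2 - 24 - 12*X)/X = (-22 - 12*X)/X)
x = 0 (x = 0*(-12 - 22/(-5)) = 0*(-12 - 22*(-⅕)) = 0*(-12 + 22/5) = 0*(-38/5) = 0)
k(M, U) = -4 (k(M, U) = -4 + 0 = -4)
(3790 + 1343)*(k(-5, A) + 1359) = (3790 + 1343)*(-4 + 1359) = 5133*1355 = 6955215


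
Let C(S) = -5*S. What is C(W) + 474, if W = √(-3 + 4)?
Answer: 469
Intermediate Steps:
W = 1 (W = √1 = 1)
C(W) + 474 = -5*1 + 474 = -5 + 474 = 469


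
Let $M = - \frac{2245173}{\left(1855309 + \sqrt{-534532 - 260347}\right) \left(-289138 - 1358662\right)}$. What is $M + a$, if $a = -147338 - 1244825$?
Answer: $- \frac{376017358238434815772883}{270095784932248000} - \frac{106913 i \sqrt{794879}}{270095784932248000} \approx -1.3922 \cdot 10^{6} - 3.5291 \cdot 10^{-10} i$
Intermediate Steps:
$M = - \frac{2245173}{-3057178170200 - 1647800 i \sqrt{794879}}$ ($M = - \frac{2245173}{\left(1855309 + \sqrt{-794879}\right) \left(-1647800\right)} = - \frac{2245173}{\left(1855309 + i \sqrt{794879}\right) \left(-1647800\right)} = - \frac{2245173}{-3057178170200 - 1647800 i \sqrt{794879}} \approx 7.3439 \cdot 10^{-7} - 3.5291 \cdot 10^{-10} i$)
$a = -1392163$
$M + a = \left(\frac{198356651117}{270095784932248000} - \frac{106913 i \sqrt{794879}}{270095784932248000}\right) - 1392163 = - \frac{376017358238434815772883}{270095784932248000} - \frac{106913 i \sqrt{794879}}{270095784932248000}$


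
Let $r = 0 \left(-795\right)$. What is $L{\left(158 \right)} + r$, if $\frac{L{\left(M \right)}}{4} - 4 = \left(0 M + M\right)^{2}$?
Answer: $99872$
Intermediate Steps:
$r = 0$
$L{\left(M \right)} = 16 + 4 M^{2}$ ($L{\left(M \right)} = 16 + 4 \left(0 M + M\right)^{2} = 16 + 4 \left(0 + M\right)^{2} = 16 + 4 M^{2}$)
$L{\left(158 \right)} + r = \left(16 + 4 \cdot 158^{2}\right) + 0 = \left(16 + 4 \cdot 24964\right) + 0 = \left(16 + 99856\right) + 0 = 99872 + 0 = 99872$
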